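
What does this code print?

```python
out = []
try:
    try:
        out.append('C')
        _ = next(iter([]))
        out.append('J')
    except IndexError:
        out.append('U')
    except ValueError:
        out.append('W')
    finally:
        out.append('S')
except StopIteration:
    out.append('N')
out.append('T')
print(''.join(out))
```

Execution trace: 'C' (try body) → 'S' (finally) → 'N' (outer except StopIteration) → 'T' (after the try/except). Output: CSNT

Answer: CSNT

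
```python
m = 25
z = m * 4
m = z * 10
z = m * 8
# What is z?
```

Trace:
`m = 25` → m = 25
`z = m * 4` → z = 100
`m = z * 10` → m = 1000
`z = m * 8` → z = 8000
So z = 8000

Answer: 8000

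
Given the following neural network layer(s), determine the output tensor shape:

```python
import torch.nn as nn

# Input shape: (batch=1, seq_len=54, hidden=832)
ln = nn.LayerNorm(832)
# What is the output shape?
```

Input: (1, 54, 832) -> Output: (1, 54, 832)

Answer: (1, 54, 832)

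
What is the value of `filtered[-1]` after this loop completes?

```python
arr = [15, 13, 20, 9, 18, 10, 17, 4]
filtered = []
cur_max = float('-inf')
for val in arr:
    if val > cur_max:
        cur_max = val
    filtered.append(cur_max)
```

Running max ends at 20
`filtered` takes the values: [] → [15] → [15, 15] → [15, 15, 20] → [15, 15, 20, 20] → [15, 15, 20, 20, 20] → [15, 15, 20, 20, 20, 20] → [15, 15, 20, 20, 20, 20, 20] → [15, 15, 20, 20, 20, 20, 20, 20]
So `filtered[-1]` = 20

Answer: 20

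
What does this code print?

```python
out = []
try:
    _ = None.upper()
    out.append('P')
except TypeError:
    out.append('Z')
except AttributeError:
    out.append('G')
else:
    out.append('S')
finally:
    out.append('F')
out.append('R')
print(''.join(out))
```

Execution trace: 'G' (except AttributeError) → 'F' (finally) → 'R' (after the try/except). Output: GFR

Answer: GFR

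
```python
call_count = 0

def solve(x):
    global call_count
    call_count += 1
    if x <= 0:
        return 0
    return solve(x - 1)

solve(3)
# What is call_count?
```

Linear recursion stepping by 1: 4 calls from x=3 down to ≤0.

Answer: 4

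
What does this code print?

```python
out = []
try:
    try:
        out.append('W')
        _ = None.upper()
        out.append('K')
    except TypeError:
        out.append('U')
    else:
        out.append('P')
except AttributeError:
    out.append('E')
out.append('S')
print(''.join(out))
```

Execution trace: 'W' (try body) → 'E' (outer except AttributeError) → 'S' (after the try/except). Output: WES

Answer: WES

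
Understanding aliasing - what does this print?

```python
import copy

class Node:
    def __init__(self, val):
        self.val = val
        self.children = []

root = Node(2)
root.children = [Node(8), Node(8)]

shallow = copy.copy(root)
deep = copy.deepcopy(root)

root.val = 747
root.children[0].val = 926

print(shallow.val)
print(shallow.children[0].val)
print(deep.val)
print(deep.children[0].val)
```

Key concept: deep copy with custom objects.
Step by step:
`root = Node(2)` → root = Node(val=2, children=[])
`root.children = [Node(8), Node(8)]` → root = Node(val=2, children=[Node(val=8, children=[]), Node(val=8, children=[])])
`shallow = copy.copy(root)` → shallow = Node(val=2, children=[Node(val=8, children=[]), Node(val=8, children=[])])
`deep = copy.deepcopy(root)` → deep = Node(val=2, children=[Node(val=8, children=[]), Node(val=8, children=[])])
`root.val = 747` → root = Node(val=747, children=[Node(val=8, children=[]), Node(val=8, children=[])])
`root.children[0].val = 926` → root = Node(val=747, children=[Node(val=926, children=[]), Node(val=8, children=[])]); shallow = Node(val=2, children=[Node(val=926, children=[]), Node(val=8, children=[])])
`print(shallow.val)` → prints 2
`print(shallow.children[0].val)` → prints 926
`print(deep.val)` → prints 2
`print(deep.children[0].val)` → prints 8

Answer:
2
926
2
8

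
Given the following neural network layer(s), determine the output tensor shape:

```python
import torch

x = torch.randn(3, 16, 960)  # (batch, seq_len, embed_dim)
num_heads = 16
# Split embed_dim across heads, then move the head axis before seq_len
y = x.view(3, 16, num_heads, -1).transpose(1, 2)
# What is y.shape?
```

Input: (3, 16, 960) -> head_dim = 960 // 16 = 60; after view: (3, 16, 16, 60) -> after transpose(1, 2): (3, 16, 16, 60) -> Output: (3, 16, 16, 60)

Answer: (3, 16, 16, 60)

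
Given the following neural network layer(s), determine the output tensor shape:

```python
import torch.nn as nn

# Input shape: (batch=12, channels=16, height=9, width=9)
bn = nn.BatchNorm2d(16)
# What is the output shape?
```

Input: (12, 16, 9, 9) -> Output: (12, 16, 9, 9)

Answer: (12, 16, 9, 9)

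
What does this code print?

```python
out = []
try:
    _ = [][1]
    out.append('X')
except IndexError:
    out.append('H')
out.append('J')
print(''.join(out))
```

Execution trace: 'H' (except IndexError) → 'J' (after the try/except). Output: HJ

Answer: HJ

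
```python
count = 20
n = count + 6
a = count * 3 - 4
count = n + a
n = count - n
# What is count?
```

Trace:
`count = 20` → count = 20
`n = count + 6` → n = 26
`a = count * 3 - 4` → a = 56
`count = n + a` → count = 82
`n = count - n` → n = 56
So count = 82

Answer: 82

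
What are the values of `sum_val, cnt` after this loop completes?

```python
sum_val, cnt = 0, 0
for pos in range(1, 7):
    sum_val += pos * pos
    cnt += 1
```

Sum of squares and count
`sum_val, cnt` takes the values: (0, 0) → (1, 0) → (1, 1) → (5, 1) → (5, 2) → (14, 2) → (14, 3) → (30, 3) → (30, 4) → (55, 4) → (55, 5) → (91, 5) → (91, 6)

Answer: 91, 6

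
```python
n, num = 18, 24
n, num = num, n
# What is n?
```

Trace:
`n, num = 18, 24` → n = 18; num = 24
`n, num = num, n` → n = 24; num = 18
So n = 24

Answer: 24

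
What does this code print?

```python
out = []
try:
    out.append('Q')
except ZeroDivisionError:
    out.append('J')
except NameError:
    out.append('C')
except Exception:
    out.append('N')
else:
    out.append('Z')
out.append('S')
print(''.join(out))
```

Execution trace: 'Q' (try body, no exception) → 'Z' (else) → 'S' (after the try/except). Output: QZS

Answer: QZS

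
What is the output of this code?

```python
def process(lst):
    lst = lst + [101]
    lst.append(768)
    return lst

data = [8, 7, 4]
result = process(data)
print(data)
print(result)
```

Key concept: rebinding parameter vs mutation.
Step by step:
`data = [8, 7, 4]` → data = [8, 7, 4]
`result = process(data)` → result = [8, 7, 4, 101, 768]
`print(data)` → prints [8, 7, 4]
`print(result)` → prints [8, 7, 4, 101, 768]

Answer:
[8, 7, 4]
[8, 7, 4, 101, 768]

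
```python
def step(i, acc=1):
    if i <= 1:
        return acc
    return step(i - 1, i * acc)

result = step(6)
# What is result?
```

Accumulator trace (n, acc): (6, 1) -> (5, 6) -> (4, 30) -> (3, 120) -> (2, 360) -> (1, 720) -> return 720

Answer: 720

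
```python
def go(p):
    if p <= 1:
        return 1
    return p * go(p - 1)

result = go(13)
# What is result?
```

go(13) = 13 * 12 * 11 * 10 * 9 * 8 * 7 * 6 * 5 * 4 * 3 * 2 * 1 = 6227020800

Answer: 6227020800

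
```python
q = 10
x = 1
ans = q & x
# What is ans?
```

Trace:
`q = 10` → q = 10
`x = 1` → x = 1
`ans = q & x` → ans = 0
So ans = 0

Answer: 0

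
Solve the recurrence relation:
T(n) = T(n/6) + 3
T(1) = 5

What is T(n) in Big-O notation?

Each step divides n by 6 and adds 3. After log_6(n) steps we reach T(1)=5. So T(n) = 3·log_6(n) + 5 = O(log n).

Answer: O(log n)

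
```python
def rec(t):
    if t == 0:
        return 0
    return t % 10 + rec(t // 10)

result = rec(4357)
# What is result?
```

Sum of digits of 4357: 7 + 5 + 3 + 4 = 19

Answer: 19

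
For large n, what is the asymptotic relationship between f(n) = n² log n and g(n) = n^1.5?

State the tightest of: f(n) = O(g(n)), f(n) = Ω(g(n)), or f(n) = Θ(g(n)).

n² log n vs n^1.5: f(n) = Ω(g(n)) but not O(g(n)) — n² log n grows strictly faster than n^1.5.

Answer: f(n) = Ω(g(n)) but not O(g(n)) — n² log n grows strictly faster than n^1.5.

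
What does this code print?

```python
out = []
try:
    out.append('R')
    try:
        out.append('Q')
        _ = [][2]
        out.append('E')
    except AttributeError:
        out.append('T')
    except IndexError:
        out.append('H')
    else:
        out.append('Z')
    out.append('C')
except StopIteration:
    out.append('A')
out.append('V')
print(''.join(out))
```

Execution trace: 'R' (try body) → 'Q' (inner try body) → 'H' (inner except IndexError) → 'C' (try body, no exception) → 'V' (after the try/except). Output: RQHCV

Answer: RQHCV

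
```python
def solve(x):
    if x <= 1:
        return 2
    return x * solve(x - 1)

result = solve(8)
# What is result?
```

solve(8) = 8 * 7 * 6 * 5 * 4 * 3 * 2 * 2 = 80640

Answer: 80640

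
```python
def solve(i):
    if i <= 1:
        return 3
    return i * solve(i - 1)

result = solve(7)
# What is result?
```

solve(7) = 7 * 6 * 5 * 4 * 3 * 2 * 3 = 15120

Answer: 15120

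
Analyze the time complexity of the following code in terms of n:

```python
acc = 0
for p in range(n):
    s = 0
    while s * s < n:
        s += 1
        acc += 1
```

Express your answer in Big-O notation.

Each loop level contributes: n × √n. Multiplying the contributions gives O(n√n).

Answer: O(n√n)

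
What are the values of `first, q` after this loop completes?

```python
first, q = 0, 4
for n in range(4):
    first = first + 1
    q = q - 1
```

first goes 0→4, q goes 4→0
`first, q` takes the values: (0, 4) → (1, 4) → (1, 3) → (2, 3) → (2, 2) → (3, 2) → (3, 1) → (4, 1) → (4, 0)

Answer: 4, 0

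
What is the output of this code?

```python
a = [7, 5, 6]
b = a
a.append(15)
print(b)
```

Key concept: basic list aliasing.
Step by step:
`a = [7, 5, 6]` → a = [7, 5, 6]
`b = a` → b = [7, 5, 6] (same object as a)
`a.append(15)` → a = [7, 5, 6, 15] (same object as b); b = [7, 5, 6, 15] (same object as a)
`print(b)` → prints [7, 5, 6, 15]

Answer: [7, 5, 6, 15]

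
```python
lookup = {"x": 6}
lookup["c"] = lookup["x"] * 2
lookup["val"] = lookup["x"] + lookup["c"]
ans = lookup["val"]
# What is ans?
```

Trace:
`lookup = {"x": 6}` → lookup = {'x': 6}
`lookup["c"] = lookup["x"] * 2` → lookup = {'x': 6, 'c': 12}
`lookup["val"] = lookup["x"] + lookup["c"]` → lookup = {'x': 6, 'c': 12, 'val': 18}
`ans = lookup["val"]` → ans = 18
So ans = 18

Answer: 18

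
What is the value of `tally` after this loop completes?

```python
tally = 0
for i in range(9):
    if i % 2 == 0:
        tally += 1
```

Count numbers divisible by 2 in range(9)
`tally` takes the values: 0 → 1 → 2 → 3 → 4 → 5

Answer: 5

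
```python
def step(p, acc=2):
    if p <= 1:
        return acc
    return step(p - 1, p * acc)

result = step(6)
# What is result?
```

Accumulator trace (n, acc): (6, 2) -> (5, 12) -> (4, 60) -> (3, 240) -> (2, 720) -> (1, 1440) -> return 1440

Answer: 1440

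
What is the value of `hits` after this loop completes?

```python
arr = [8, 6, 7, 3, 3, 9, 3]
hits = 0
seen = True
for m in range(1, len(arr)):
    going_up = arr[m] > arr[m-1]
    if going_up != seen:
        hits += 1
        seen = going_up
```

Count direction changes in [8, 6, 7, 3, 3, 9, 3]
`hits` takes the values: 0 → 1 → 2 → 3 → 4 → 5

Answer: 5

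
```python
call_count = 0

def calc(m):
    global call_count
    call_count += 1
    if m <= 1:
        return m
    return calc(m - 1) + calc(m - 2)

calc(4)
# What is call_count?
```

Calls(m) = 1 + Calls(m-1) + Calls(m-2); Calls(0)=Calls(1)=1. For m=4 this gives 9.

Answer: 9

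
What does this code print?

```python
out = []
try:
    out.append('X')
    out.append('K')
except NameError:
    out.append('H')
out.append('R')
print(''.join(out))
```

Execution trace: 'X' (try body) → 'K' (try body, no exception) → 'R' (after the try/except). Output: XKR

Answer: XKR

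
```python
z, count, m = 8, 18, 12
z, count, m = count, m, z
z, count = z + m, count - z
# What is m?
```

Trace:
`z, count, m = 8, 18, 12` → z = 8; count = 18; m = 12
`z, count, m = count, m, z` → z = 18; count = 12; m = 8
`z, count = z + m, count - z` → z = 26; count = -6
So m = 8

Answer: 8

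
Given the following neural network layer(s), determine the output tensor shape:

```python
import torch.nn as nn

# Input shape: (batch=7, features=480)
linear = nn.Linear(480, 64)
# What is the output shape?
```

Input: (7, 480) -> Output: (7, 64)

Answer: (7, 64)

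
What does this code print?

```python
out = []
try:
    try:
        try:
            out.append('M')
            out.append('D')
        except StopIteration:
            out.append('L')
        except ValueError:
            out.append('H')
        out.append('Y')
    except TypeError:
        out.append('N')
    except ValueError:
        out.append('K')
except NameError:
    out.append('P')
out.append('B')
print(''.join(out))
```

Execution trace: 'M' (inner try body) → 'D' (inner try body, no exception) → 'Y' (try body, no exception) → 'B' (after the try/except). Output: MDYB

Answer: MDYB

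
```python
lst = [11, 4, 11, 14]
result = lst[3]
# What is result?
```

Trace:
`lst = [11, 4, 11, 14]` → lst = [11, 4, 11, 14]
`result = lst[3]` → result = 14
So result = 14

Answer: 14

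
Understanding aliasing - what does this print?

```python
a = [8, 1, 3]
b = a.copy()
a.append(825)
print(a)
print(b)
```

Key concept: list.copy() creates independent copy.
Step by step:
`a = [8, 1, 3]` → a = [8, 1, 3]
`b = a.copy()` → b = [8, 1, 3]
`a.append(825)` → a = [8, 1, 3, 825]
`print(a)` → prints [8, 1, 3, 825]
`print(b)` → prints [8, 1, 3]

Answer:
[8, 1, 3, 825]
[8, 1, 3]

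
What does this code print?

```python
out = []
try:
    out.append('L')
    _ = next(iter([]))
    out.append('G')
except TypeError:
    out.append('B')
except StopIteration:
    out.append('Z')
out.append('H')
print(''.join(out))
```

Execution trace: 'L' (try body) → 'Z' (except StopIteration) → 'H' (after the try/except). Output: LZH

Answer: LZH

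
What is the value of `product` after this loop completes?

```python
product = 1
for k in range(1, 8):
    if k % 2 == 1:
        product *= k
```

Product of odd numbers 1 to 7
`product` takes the values: 1 → 3 → 15 → 105

Answer: 105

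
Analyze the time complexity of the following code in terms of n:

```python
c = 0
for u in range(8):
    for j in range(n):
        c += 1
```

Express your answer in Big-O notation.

Each loop level contributes: 1 × n. Multiplying the contributions gives O(n).

Answer: O(n)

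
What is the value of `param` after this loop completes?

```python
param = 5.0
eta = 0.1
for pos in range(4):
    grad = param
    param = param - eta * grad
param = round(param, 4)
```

Gradient descent: w = 5.0 * (1 - 0.1)^4
`param` takes the values: 5.0 → 4.5 → 4.05 → 3.645 → 3.2805

Answer: 3.2805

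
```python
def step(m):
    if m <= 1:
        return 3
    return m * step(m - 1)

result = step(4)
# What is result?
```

step(4) = 4 * 3 * 2 * 3 = 72

Answer: 72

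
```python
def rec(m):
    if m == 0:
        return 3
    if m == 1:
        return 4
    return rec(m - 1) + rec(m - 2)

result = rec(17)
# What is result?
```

Build up from base cases: rec(0)=3, rec(1)=4, rec(2)=7, rec(3)=11, rec(4)=18, rec(5)=29, rec(6)=47, ..., rec(17)=9349

Answer: 9349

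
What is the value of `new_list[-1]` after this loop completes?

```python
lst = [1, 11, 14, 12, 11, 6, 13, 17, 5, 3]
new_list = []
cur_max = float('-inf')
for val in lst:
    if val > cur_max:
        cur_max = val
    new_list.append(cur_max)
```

Running max ends at 17
`new_list` takes the values: [] → [1] → [1, 11] → [1, 11, 14] → [1, 11, 14, 14] → [1, 11, 14, 14, 14] → [1, 11, 14, 14, 14, 14] → [1, 11, 14, 14, 14, 14, 14] → [1, 11, 14, 14, 14, 14, 14, 17] → [1, 11, 14, 14, 14, 14, 14, 17, 17] → [1, 11, 14, 14, 14, 14, 14, 17, 17, 17]
So `new_list[-1]` = 17

Answer: 17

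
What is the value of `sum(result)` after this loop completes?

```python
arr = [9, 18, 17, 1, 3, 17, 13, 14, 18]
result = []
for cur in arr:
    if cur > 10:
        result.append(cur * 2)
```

Sum of doubled values > 10
`result` takes the values: [] → [36] → [36, 34] → [36, 34, 34] → [36, 34, 34, 26] → [36, 34, 34, 26, 28] → [36, 34, 34, 26, 28, 36]
So `sum(result)` = 194

Answer: 194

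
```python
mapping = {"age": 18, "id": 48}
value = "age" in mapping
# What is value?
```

Trace:
`mapping = {"age": 18, "id": 48}` → mapping = {'age': 18, 'id': 48}
`value = "age" in mapping` → value = True
So value = True

Answer: True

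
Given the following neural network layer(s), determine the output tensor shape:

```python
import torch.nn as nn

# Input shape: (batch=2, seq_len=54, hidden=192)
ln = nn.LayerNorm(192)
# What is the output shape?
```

Input: (2, 54, 192) -> Output: (2, 54, 192)

Answer: (2, 54, 192)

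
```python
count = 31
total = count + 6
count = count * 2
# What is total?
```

Trace:
`count = 31` → count = 31
`total = count + 6` → total = 37
`count = count * 2` → count = 62
So total = 37

Answer: 37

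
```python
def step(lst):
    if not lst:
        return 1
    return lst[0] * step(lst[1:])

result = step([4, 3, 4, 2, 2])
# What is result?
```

Product over [4, 3, 4, 2, 2] = 4 * 3 * 4 * 2 * 2 = 192

Answer: 192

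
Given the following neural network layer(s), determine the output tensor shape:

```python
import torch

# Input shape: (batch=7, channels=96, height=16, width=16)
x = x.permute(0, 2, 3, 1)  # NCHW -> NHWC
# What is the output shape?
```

Input: (7, 96, 16, 16) -> Output: (7, 16, 16, 96)

Answer: (7, 16, 16, 96)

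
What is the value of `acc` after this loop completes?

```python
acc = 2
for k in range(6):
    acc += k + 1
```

Start at 2, add 1 to 6 = 23
`acc` takes the values: 2 → 3 → 5 → 8 → 12 → 17 → 23

Answer: 23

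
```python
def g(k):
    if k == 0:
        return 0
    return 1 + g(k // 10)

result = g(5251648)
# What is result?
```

Count of digits of 5251648: 7

Answer: 7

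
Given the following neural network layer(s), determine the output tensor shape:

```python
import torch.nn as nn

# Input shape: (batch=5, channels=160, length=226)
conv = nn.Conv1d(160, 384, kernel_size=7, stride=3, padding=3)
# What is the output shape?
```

Input: (5, 160, 226) -> Output: (5, 384, 76)

Answer: (5, 384, 76)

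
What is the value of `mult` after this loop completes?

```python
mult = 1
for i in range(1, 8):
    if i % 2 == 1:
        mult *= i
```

Product of odd numbers 1 to 7
`mult` takes the values: 1 → 3 → 15 → 105

Answer: 105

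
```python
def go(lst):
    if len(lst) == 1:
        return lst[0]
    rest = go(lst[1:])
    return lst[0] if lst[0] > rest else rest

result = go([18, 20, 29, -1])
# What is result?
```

Recursive max over [18, 20, 29, -1] = 29

Answer: 29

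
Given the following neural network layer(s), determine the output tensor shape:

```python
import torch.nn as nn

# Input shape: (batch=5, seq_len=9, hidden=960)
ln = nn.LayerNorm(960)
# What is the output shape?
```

Input: (5, 9, 960) -> Output: (5, 9, 960)

Answer: (5, 9, 960)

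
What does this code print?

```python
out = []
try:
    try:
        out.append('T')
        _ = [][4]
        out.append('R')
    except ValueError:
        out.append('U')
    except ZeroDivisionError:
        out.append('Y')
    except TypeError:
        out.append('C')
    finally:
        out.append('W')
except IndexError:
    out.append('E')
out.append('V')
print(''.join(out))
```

Execution trace: 'T' (try body) → 'W' (finally) → 'E' (outer except IndexError) → 'V' (after the try/except). Output: TWEV

Answer: TWEV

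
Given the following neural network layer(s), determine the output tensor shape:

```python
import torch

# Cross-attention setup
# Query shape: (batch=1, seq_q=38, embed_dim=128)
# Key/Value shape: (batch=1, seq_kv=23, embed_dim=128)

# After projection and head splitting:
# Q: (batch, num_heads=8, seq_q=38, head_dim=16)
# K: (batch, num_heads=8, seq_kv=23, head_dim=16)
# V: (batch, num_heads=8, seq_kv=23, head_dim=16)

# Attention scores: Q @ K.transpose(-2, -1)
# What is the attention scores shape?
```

Input: (1, 38, 128) -> Output: (1, 8, 38, 23)

Answer: (1, 8, 38, 23)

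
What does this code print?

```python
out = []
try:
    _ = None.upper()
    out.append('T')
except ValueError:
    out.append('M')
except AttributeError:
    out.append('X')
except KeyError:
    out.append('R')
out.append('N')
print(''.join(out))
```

Execution trace: 'X' (except AttributeError) → 'N' (after the try/except). Output: XN

Answer: XN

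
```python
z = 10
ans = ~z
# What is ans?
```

Trace:
`z = 10` → z = 10
`ans = ~z` → ans = -11
So ans = -11

Answer: -11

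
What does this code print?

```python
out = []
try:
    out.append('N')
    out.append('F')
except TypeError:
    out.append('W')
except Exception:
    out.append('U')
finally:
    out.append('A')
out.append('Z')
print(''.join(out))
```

Execution trace: 'N' (try body) → 'F' (try body, no exception) → 'A' (finally) → 'Z' (after the try/except). Output: NFAZ

Answer: NFAZ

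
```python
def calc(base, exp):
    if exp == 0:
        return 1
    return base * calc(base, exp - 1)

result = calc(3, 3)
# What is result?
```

calc(3, 3) = 3 * 3 * 3 = 27

Answer: 27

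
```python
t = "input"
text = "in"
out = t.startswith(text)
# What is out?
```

Trace:
`t = "input"` → t = 'input'
`text = "in"` → text = 'in'
`out = t.startswith(text)` → out = True
So out = True

Answer: True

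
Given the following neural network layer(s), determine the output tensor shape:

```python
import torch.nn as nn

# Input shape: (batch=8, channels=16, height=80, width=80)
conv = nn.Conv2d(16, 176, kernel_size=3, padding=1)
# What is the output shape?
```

Input: (8, 16, 80, 80) -> Output: (8, 176, 80, 80)

Answer: (8, 176, 80, 80)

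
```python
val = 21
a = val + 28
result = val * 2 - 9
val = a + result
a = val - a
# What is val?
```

Trace:
`val = 21` → val = 21
`a = val + 28` → a = 49
`result = val * 2 - 9` → result = 33
`val = a + result` → val = 82
`a = val - a` → a = 33
So val = 82

Answer: 82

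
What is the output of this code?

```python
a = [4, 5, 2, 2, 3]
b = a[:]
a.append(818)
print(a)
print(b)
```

Key concept: slice [:] creates copy.
Step by step:
`a = [4, 5, 2, 2, 3]` → a = [4, 5, 2, 2, 3]
`b = a[:]` → b = [4, 5, 2, 2, 3]
`a.append(818)` → a = [4, 5, 2, 2, 3, 818]
`print(a)` → prints [4, 5, 2, 2, 3, 818]
`print(b)` → prints [4, 5, 2, 2, 3]

Answer:
[4, 5, 2, 2, 3, 818]
[4, 5, 2, 2, 3]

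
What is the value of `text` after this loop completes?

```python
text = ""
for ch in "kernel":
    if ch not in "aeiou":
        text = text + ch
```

Remove vowels from 'kernel'
`text` takes the values: "" → "k" → "kr" → "krn" → "krnl"

Answer: "krnl"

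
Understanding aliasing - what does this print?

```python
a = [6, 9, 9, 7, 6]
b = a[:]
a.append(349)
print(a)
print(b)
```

Key concept: slice [:] creates copy.
Step by step:
`a = [6, 9, 9, 7, 6]` → a = [6, 9, 9, 7, 6]
`b = a[:]` → b = [6, 9, 9, 7, 6]
`a.append(349)` → a = [6, 9, 9, 7, 6, 349]
`print(a)` → prints [6, 9, 9, 7, 6, 349]
`print(b)` → prints [6, 9, 9, 7, 6]

Answer:
[6, 9, 9, 7, 6, 349]
[6, 9, 9, 7, 6]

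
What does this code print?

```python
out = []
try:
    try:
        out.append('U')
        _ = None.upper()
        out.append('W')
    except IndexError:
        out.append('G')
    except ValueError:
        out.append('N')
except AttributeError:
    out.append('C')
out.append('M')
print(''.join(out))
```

Execution trace: 'U' (try body) → 'C' (outer except AttributeError) → 'M' (after the try/except). Output: UCM

Answer: UCM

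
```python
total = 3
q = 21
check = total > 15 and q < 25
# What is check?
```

Trace:
`total = 3` → total = 3
`q = 21` → q = 21
`check = total > 15 and q < 25` → check = False
So check = False

Answer: False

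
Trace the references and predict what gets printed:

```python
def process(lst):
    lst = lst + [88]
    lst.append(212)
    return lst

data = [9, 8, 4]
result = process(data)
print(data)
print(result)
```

Key concept: rebinding parameter vs mutation.
Step by step:
`data = [9, 8, 4]` → data = [9, 8, 4]
`result = process(data)` → result = [9, 8, 4, 88, 212]
`print(data)` → prints [9, 8, 4]
`print(result)` → prints [9, 8, 4, 88, 212]

Answer:
[9, 8, 4]
[9, 8, 4, 88, 212]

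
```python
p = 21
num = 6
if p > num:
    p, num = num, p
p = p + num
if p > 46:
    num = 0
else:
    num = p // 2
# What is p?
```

Trace:
`p = 21` → p = 21
`num = 6` → num = 6
`if p > num: ...` → p > num is True → p = 6; num = 21
`p = p + num` → p = 27
`if p > 46: ...` → p > 46 is False, take else branch → num = 13
So p = 27

Answer: 27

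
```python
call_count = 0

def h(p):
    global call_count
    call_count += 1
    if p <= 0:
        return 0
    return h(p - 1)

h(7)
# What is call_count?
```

Linear recursion stepping by 1: 8 calls from p=7 down to ≤0.

Answer: 8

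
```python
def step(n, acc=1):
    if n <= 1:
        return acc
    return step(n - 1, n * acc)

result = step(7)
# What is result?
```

Accumulator trace (n, acc): (7, 1) -> (6, 7) -> (5, 42) -> (4, 210) -> (3, 840) -> (2, 2520) -> (1, 5040) -> return 5040

Answer: 5040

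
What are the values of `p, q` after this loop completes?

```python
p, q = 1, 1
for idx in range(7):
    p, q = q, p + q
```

Fibonacci: after 7 iterations
`p, q` takes the values: (1, 1) → (1, 2) → (2, 3) → (3, 5) → (5, 8) → (8, 13) → (13, 21) → (21, 34)

Answer: 21, 34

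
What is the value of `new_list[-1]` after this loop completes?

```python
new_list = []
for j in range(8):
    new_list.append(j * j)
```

Last element of squares 0 to 7
`new_list` takes the values: [] → [0] → [0, 1] → [0, 1, 4] → [0, 1, 4, 9] → [0, 1, 4, 9, 16] → [0, 1, 4, 9, 16, 25] → [0, 1, 4, 9, 16, 25, 36] → [0, 1, 4, 9, 16, 25, 36, 49]
So `new_list[-1]` = 49

Answer: 49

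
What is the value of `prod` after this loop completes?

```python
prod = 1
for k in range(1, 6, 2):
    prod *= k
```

Product of 1, 3, 5, ... up to 5
`prod` takes the values: 1 → 3 → 15

Answer: 15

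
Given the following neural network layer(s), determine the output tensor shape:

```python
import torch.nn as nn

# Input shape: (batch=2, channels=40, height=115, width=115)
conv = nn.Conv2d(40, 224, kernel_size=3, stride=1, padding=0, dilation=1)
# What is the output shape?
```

Input: (2, 40, 115, 115) -> Output: (2, 224, 113, 113)

Answer: (2, 224, 113, 113)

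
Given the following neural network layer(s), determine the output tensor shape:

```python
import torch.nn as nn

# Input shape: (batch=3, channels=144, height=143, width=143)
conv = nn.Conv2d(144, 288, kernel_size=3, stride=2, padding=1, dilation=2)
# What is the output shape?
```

Input: (3, 144, 143, 143) -> Output: (3, 288, 71, 71)

Answer: (3, 288, 71, 71)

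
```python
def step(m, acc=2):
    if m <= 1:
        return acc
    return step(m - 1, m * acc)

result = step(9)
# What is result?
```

Accumulator trace (n, acc): (9, 2) -> (8, 18) -> (7, 144) -> (6, 1008) -> (5, 6048) -> (4, 30240) -> (3, 120960) -> (2, 362880) -> (1, 725760) -> return 725760

Answer: 725760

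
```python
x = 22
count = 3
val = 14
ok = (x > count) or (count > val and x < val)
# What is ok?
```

Trace:
`x = 22` → x = 22
`count = 3` → count = 3
`val = 14` → val = 14
`ok = (x > count) or (count > val and x < val)` → ok = True
So ok = True

Answer: True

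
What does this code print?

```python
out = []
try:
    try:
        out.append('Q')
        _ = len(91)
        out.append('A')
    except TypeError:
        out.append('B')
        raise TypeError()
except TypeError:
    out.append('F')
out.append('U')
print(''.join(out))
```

Execution trace: 'Q' (inner try body) → 'B' (inner except TypeError) → 'F' (outer except TypeError) → 'U' (after the try/except). Output: QBFU

Answer: QBFU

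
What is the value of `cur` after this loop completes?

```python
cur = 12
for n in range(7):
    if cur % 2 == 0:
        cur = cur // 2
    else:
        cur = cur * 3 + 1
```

Collatz-style transformation from 12
`cur` takes the values: 12 → 6 → 3 → 10 → 5 → 16 → 8 → 4

Answer: 4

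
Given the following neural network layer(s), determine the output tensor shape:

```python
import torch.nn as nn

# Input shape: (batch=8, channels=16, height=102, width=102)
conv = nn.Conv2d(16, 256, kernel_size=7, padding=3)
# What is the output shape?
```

Input: (8, 16, 102, 102) -> Output: (8, 256, 102, 102)

Answer: (8, 256, 102, 102)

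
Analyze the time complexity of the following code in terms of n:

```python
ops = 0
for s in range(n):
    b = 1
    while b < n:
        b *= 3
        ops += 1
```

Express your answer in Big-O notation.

Each loop level contributes: n × log n. Multiplying the contributions gives O(n log n).

Answer: O(n log n)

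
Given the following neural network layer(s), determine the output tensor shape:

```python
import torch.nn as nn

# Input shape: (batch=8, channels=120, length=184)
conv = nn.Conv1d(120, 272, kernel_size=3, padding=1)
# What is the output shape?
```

Input: (8, 120, 184) -> Output: (8, 272, 184)

Answer: (8, 272, 184)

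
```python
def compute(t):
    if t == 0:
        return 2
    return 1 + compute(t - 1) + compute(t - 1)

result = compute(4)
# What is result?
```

compute(t) = 1 + 2·compute(t-1), compute(0)=2. Closed form: (2+1)·2^4 - 1 = 47.

Answer: 47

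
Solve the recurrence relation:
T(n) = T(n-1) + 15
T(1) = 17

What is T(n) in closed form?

Unrolling: T(n) = T(1) + 15·(n-1) = 17 + 15(n-1) = 15n + 2.

Answer: T(n) = 15n + 2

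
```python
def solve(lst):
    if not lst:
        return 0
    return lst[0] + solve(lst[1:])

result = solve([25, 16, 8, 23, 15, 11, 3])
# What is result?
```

25 + 16 + 8 + 23 + 15 + 11 + 3 + 0 = 101

Answer: 101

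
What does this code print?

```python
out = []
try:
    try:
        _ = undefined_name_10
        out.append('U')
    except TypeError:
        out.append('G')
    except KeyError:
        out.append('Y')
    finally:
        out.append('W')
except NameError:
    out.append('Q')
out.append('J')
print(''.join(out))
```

Execution trace: 'W' (finally) → 'Q' (outer except NameError) → 'J' (after the try/except). Output: WQJ

Answer: WQJ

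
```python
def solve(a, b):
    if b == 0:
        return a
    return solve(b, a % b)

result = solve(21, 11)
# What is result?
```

solve(21, 11) -> solve(11, 10) -> solve(10, 1) -> solve(1, 0) -> 1

Answer: 1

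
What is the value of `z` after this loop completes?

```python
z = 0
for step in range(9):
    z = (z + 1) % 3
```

Increment mod 3, 9 times = 0
`z` takes the values: 0 → 1 → 2 → 0 → 1 → 2 → 0 → 1 → 2 → 0

Answer: 0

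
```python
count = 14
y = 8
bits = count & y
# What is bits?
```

Trace:
`count = 14` → count = 14
`y = 8` → y = 8
`bits = count & y` → bits = 8
So bits = 8

Answer: 8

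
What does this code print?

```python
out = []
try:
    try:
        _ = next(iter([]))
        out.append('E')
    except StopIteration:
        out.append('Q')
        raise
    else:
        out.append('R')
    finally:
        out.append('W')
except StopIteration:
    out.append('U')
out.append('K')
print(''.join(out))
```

Execution trace: 'Q' (inner except StopIteration) → 'W' (inner finally) → 'U' (outer except StopIteration) → 'K' (after the try/except). Output: QWUK

Answer: QWUK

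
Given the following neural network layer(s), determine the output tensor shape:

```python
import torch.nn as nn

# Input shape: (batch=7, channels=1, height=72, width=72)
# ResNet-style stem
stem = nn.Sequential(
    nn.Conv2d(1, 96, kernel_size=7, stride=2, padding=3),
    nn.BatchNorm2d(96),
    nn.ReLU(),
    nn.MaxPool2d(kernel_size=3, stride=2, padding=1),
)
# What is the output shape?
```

Input: (7, 1, 72, 72) -> after Conv2d 7x7 stride=2: (7, 96, 36, 36) -> Output: (7, 96, 18, 18)

Answer: (7, 96, 18, 18)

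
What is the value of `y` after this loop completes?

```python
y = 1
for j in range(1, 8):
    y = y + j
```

Start at 1, add 1 through 7
`y` takes the values: 1 → 2 → 4 → 7 → 11 → 16 → 22 → 29

Answer: 29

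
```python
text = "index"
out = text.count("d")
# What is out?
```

Trace:
`text = "index"` → text = 'index'
`out = text.count("d")` → out = 1
So out = 1

Answer: 1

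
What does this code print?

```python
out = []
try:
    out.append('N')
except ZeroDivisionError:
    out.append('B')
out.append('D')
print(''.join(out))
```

Execution trace: 'N' (try body, no exception) → 'D' (after the try/except). Output: ND

Answer: ND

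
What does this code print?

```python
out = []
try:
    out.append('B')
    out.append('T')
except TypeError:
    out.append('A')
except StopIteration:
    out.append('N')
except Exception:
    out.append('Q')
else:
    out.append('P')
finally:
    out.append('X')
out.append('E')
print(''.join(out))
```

Execution trace: 'B' (try body) → 'T' (try body, no exception) → 'P' (else) → 'X' (finally) → 'E' (after the try/except). Output: BTPXE

Answer: BTPXE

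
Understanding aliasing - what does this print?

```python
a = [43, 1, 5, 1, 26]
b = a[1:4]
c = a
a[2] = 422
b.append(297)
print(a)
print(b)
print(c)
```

Key concept: slice vs alias.
Step by step:
`a = [43, 1, 5, 1, 26]` → a = [43, 1, 5, 1, 26]
`b = a[1:4]` → b = [1, 5, 1]
`c = a` → c = [43, 1, 5, 1, 26] (same object as a)
`a[2] = 422` → a = [43, 1, 422, 1, 26] (same object as c); c = [43, 1, 422, 1, 26] (same object as a)
`b.append(297)` → b = [1, 5, 1, 297]
`print(a)` → prints [43, 1, 422, 1, 26]
`print(b)` → prints [1, 5, 1, 297]
`print(c)` → prints [43, 1, 422, 1, 26]

Answer:
[43, 1, 422, 1, 26]
[1, 5, 1, 297]
[43, 1, 422, 1, 26]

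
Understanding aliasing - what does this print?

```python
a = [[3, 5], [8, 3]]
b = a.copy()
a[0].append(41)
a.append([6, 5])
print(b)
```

Key concept: shallow copy with nested lists.
Step by step:
`a = [[3, 5], [8, 3]]` → a = [[3, 5], [8, 3]]
`b = a.copy()` → b = [[3, 5], [8, 3]]
`a[0].append(41)` → a = [[3, 5, 41], [8, 3]]; b = [[3, 5, 41], [8, 3]]
`a.append([6, 5])` → a = [[3, 5, 41], [8, 3], [6, 5]]
`print(b)` → prints [[3, 5, 41], [8, 3]]

Answer: [[3, 5, 41], [8, 3]]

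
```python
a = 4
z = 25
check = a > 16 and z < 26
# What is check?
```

Trace:
`a = 4` → a = 4
`z = 25` → z = 25
`check = a > 16 and z < 26` → check = False
So check = False

Answer: False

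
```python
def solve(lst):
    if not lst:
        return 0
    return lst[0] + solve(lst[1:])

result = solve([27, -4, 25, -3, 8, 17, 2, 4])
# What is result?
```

27 + (-4) + 25 + (-3) + 8 + 17 + 2 + 4 + 0 = 76

Answer: 76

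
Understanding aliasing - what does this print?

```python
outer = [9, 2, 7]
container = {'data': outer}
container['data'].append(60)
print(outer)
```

Key concept: dict holds reference to list.
Step by step:
`outer = [9, 2, 7]` → outer = [9, 2, 7]
`container = {'data': outer}` → container = {'data': [9, 2, 7]}
`container['data'].append(60)` → outer = [9, 2, 7, 60]; container = {'data': [9, 2, 7, 60]}
`print(outer)` → prints [9, 2, 7, 60]

Answer: [9, 2, 7, 60]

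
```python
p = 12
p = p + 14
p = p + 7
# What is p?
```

Trace:
`p = 12` → p = 12
`p = p + 14` → p = 26
`p = p + 7` → p = 33
So p = 33

Answer: 33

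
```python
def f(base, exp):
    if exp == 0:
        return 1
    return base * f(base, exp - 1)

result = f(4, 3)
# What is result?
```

f(4, 3) = 4 * 4 * 4 = 64

Answer: 64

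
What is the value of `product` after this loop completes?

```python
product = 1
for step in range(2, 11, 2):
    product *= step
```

Product of even numbers 2 to 10
`product` takes the values: 1 → 2 → 8 → 48 → 384 → 3840

Answer: 3840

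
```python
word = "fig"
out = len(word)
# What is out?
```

Trace:
`word = "fig"` → word = 'fig'
`out = len(word)` → out = 3
So out = 3

Answer: 3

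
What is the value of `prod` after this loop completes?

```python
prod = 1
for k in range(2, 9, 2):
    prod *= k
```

Product of even numbers 2 to 8
`prod` takes the values: 1 → 2 → 8 → 48 → 384

Answer: 384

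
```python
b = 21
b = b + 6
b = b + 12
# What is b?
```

Trace:
`b = 21` → b = 21
`b = b + 6` → b = 27
`b = b + 12` → b = 39
So b = 39

Answer: 39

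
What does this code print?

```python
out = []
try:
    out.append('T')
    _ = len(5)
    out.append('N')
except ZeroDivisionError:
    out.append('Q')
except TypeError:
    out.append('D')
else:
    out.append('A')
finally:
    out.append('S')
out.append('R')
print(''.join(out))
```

Execution trace: 'T' (try body) → 'D' (except TypeError) → 'S' (finally) → 'R' (after the try/except). Output: TDSR

Answer: TDSR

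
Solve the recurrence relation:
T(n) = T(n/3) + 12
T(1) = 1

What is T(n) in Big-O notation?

Each step divides n by 3 and adds 12. After log_3(n) steps we reach T(1)=1. So T(n) = 12·log_3(n) + 1 = O(log n).

Answer: O(log n)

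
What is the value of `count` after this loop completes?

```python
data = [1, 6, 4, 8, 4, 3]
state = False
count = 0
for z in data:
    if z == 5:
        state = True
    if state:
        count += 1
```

Count elements after first 5 in [1, 6, 4, 8, 4, 3]
`count` takes the values: 0

Answer: 0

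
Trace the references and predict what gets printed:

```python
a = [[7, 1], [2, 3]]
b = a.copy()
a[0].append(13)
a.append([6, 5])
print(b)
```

Key concept: shallow copy with nested lists.
Step by step:
`a = [[7, 1], [2, 3]]` → a = [[7, 1], [2, 3]]
`b = a.copy()` → b = [[7, 1], [2, 3]]
`a[0].append(13)` → a = [[7, 1, 13], [2, 3]]; b = [[7, 1, 13], [2, 3]]
`a.append([6, 5])` → a = [[7, 1, 13], [2, 3], [6, 5]]
`print(b)` → prints [[7, 1, 13], [2, 3]]

Answer: [[7, 1, 13], [2, 3]]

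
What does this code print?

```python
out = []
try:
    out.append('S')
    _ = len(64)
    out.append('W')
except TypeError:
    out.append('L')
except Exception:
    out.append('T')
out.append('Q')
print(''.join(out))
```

Execution trace: 'S' (try body) → 'L' (except TypeError) → 'Q' (after the try/except). Output: SLQ

Answer: SLQ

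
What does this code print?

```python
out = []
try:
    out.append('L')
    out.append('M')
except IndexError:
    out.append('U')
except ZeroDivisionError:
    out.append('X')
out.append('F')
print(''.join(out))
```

Execution trace: 'L' (try body) → 'M' (try body, no exception) → 'F' (after the try/except). Output: LMF

Answer: LMF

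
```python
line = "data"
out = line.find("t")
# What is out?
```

Trace:
`line = "data"` → line = 'data'
`out = line.find("t")` → out = 2
So out = 2

Answer: 2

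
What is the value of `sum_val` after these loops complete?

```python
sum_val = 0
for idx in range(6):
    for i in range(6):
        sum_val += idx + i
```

Sum of all idx+i for idx,i in 6x6
`sum_val` takes the values: 0 → 1 → 3 → 6 → 10 → 15 → 16 → 18 → 21 → 25 → 30 → 36 → 38 → 41 → 45 → 50 → 56 → 63 → 66 → 70 → 75 → 81 → 88 → 96 → 100 → 105 → 111 → 118 → 126 → 135 → 140 → 146 → 153 → 161 → 170 → 180

Answer: 180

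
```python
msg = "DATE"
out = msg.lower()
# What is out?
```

Trace:
`msg = "DATE"` → msg = 'DATE'
`out = msg.lower()` → out = 'date'
So out = 'date'

Answer: 'date'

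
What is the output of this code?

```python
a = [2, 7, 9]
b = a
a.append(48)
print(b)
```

Key concept: basic list aliasing.
Step by step:
`a = [2, 7, 9]` → a = [2, 7, 9]
`b = a` → b = [2, 7, 9] (same object as a)
`a.append(48)` → a = [2, 7, 9, 48] (same object as b); b = [2, 7, 9, 48] (same object as a)
`print(b)` → prints [2, 7, 9, 48]

Answer: [2, 7, 9, 48]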